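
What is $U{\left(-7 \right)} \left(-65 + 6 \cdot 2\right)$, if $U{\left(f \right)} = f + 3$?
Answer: $212$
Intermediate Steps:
$U{\left(f \right)} = 3 + f$
$U{\left(-7 \right)} \left(-65 + 6 \cdot 2\right) = \left(3 - 7\right) \left(-65 + 6 \cdot 2\right) = - 4 \left(-65 + 12\right) = \left(-4\right) \left(-53\right) = 212$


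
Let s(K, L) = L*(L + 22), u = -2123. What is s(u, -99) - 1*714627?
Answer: -707004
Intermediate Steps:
s(K, L) = L*(22 + L)
s(u, -99) - 1*714627 = -99*(22 - 99) - 1*714627 = -99*(-77) - 714627 = 7623 - 714627 = -707004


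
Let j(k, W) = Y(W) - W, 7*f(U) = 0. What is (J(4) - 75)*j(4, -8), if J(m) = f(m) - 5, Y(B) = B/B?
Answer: -720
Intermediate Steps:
Y(B) = 1
f(U) = 0 (f(U) = (1/7)*0 = 0)
J(m) = -5 (J(m) = 0 - 5 = -5)
j(k, W) = 1 - W
(J(4) - 75)*j(4, -8) = (-5 - 75)*(1 - 1*(-8)) = -80*(1 + 8) = -80*9 = -720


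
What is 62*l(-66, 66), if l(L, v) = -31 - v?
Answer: -6014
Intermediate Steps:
62*l(-66, 66) = 62*(-31 - 1*66) = 62*(-31 - 66) = 62*(-97) = -6014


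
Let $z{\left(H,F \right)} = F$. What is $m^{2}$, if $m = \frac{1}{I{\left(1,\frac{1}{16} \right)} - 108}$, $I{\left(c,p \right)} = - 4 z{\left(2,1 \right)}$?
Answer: $\frac{1}{12544} \approx 7.9719 \cdot 10^{-5}$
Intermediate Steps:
$I{\left(c,p \right)} = -4$ ($I{\left(c,p \right)} = \left(-4\right) 1 = -4$)
$m = - \frac{1}{112}$ ($m = \frac{1}{-4 - 108} = \frac{1}{-112} = - \frac{1}{112} \approx -0.0089286$)
$m^{2} = \left(- \frac{1}{112}\right)^{2} = \frac{1}{12544}$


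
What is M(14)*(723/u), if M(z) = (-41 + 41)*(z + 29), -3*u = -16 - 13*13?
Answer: 0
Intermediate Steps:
u = 185/3 (u = -(-16 - 13*13)/3 = -(-16 - 169)/3 = -⅓*(-185) = 185/3 ≈ 61.667)
M(z) = 0 (M(z) = 0*(29 + z) = 0)
M(14)*(723/u) = 0*(723/(185/3)) = 0*(723*(3/185)) = 0*(2169/185) = 0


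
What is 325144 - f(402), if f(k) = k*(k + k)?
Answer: 1936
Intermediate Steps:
f(k) = 2*k² (f(k) = k*(2*k) = 2*k²)
325144 - f(402) = 325144 - 2*402² = 325144 - 2*161604 = 325144 - 1*323208 = 325144 - 323208 = 1936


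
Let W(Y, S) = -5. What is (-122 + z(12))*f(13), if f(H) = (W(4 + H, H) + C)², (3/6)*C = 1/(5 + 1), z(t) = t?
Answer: -21560/9 ≈ -2395.6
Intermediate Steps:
C = ⅓ (C = 2/(5 + 1) = 2/6 = 2*(⅙) = ⅓ ≈ 0.33333)
f(H) = 196/9 (f(H) = (-5 + ⅓)² = (-14/3)² = 196/9)
(-122 + z(12))*f(13) = (-122 + 12)*(196/9) = -110*196/9 = -21560/9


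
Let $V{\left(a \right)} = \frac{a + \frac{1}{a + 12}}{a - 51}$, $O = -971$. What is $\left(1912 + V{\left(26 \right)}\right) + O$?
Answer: $\frac{892961}{950} \approx 939.96$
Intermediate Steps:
$V{\left(a \right)} = \frac{a + \frac{1}{12 + a}}{-51 + a}$
$\left(1912 + V{\left(26 \right)}\right) + O = \left(1912 + \frac{1 + 26^{2} + 12 \cdot 26}{-612 + 26^{2} - 1014}\right) - 971 = \left(1912 + \frac{1 + 676 + 312}{-612 + 676 - 1014}\right) - 971 = \left(1912 + \frac{1}{-950} \cdot 989\right) - 971 = \left(1912 - \frac{989}{950}\right) - 971 = \frac{1815411}{950} - 971 = \frac{892961}{950}$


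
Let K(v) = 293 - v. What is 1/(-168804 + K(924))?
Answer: -1/169435 ≈ -5.9020e-6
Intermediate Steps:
1/(-168804 + K(924)) = 1/(-168804 + (293 - 1*924)) = 1/(-168804 + (293 - 924)) = 1/(-168804 - 631) = 1/(-169435) = -1/169435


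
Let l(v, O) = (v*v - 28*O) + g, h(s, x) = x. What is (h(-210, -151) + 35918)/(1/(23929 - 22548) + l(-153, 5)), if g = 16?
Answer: 49394227/32156586 ≈ 1.5361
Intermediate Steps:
l(v, O) = 16 + v² - 28*O (l(v, O) = (v*v - 28*O) + 16 = (v² - 28*O) + 16 = 16 + v² - 28*O)
(h(-210, -151) + 35918)/(1/(23929 - 22548) + l(-153, 5)) = (-151 + 35918)/(1/(23929 - 22548) + (16 + (-153)² - 28*5)) = 35767/(1/1381 + (16 + 23409 - 140)) = 35767/(1/1381 + 23285) = 35767/(32156586/1381) = 35767*(1381/32156586) = 49394227/32156586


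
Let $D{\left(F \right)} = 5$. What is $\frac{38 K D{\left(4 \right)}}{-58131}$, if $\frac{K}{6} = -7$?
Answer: $\frac{2660}{19377} \approx 0.13728$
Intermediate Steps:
$K = -42$ ($K = 6 \left(-7\right) = -42$)
$\frac{38 K D{\left(4 \right)}}{-58131} = \frac{38 \left(-42\right) 5}{-58131} = \left(-1596\right) 5 \left(- \frac{1}{58131}\right) = \left(-7980\right) \left(- \frac{1}{58131}\right) = \frac{2660}{19377}$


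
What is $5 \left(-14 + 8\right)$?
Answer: $-30$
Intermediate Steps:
$5 \left(-14 + 8\right) = 5 \left(-6\right) = -30$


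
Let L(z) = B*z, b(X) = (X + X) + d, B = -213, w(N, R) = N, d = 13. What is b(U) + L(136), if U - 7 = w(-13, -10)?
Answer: -28967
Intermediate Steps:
U = -6 (U = 7 - 13 = -6)
b(X) = 13 + 2*X (b(X) = (X + X) + 13 = 2*X + 13 = 13 + 2*X)
L(z) = -213*z
b(U) + L(136) = (13 + 2*(-6)) - 213*136 = (13 - 12) - 28968 = 1 - 28968 = -28967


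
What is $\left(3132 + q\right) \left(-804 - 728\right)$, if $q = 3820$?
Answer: $-10650464$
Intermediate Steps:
$\left(3132 + q\right) \left(-804 - 728\right) = \left(3132 + 3820\right) \left(-804 - 728\right) = 6952 \left(-1532\right) = -10650464$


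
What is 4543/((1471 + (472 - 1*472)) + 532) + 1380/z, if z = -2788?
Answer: 2475436/1396091 ≈ 1.7731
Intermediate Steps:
4543/((1471 + (472 - 1*472)) + 532) + 1380/z = 4543/((1471 + (472 - 1*472)) + 532) + 1380/(-2788) = 4543/((1471 + (472 - 472)) + 532) + 1380*(-1/2788) = 4543/((1471 + 0) + 532) - 345/697 = 4543/(1471 + 532) - 345/697 = 4543/2003 - 345/697 = 2475436/1396091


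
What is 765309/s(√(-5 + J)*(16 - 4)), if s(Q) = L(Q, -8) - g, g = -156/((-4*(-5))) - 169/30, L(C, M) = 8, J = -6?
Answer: 22959270/643 ≈ 35707.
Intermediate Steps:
g = -403/30 (g = -156/20 - 169*1/30 = -156*1/20 - 169/30 = -39/5 - 169/30 = -403/30 ≈ -13.433)
s(Q) = 643/30 (s(Q) = 8 - 1*(-403/30) = 8 + 403/30 = 643/30)
765309/s(√(-5 + J)*(16 - 4)) = 765309/(643/30) = 765309*(30/643) = 22959270/643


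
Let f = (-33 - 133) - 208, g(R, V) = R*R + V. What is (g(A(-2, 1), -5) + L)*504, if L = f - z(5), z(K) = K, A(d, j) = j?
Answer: -193032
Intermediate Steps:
g(R, V) = V + R² (g(R, V) = R² + V = V + R²)
f = -374 (f = -166 - 208 = -374)
L = -379 (L = -374 - 1*5 = -374 - 5 = -379)
(g(A(-2, 1), -5) + L)*504 = ((-5 + 1²) - 379)*504 = ((-5 + 1) - 379)*504 = (-4 - 379)*504 = -383*504 = -193032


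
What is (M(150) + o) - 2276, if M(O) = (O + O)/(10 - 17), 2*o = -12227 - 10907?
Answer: -97201/7 ≈ -13886.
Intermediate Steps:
o = -11567 (o = (-12227 - 10907)/2 = (½)*(-23134) = -11567)
M(O) = -2*O/7 (M(O) = (2*O)/(-7) = (2*O)*(-⅐) = -2*O/7)
(M(150) + o) - 2276 = (-2/7*150 - 11567) - 2276 = (-300/7 - 11567) - 2276 = -81269/7 - 2276 = -97201/7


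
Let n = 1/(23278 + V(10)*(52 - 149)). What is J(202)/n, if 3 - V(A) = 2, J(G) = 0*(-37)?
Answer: 0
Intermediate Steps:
J(G) = 0
V(A) = 1 (V(A) = 3 - 1*2 = 3 - 2 = 1)
n = 1/23181 (n = 1/(23278 + 1*(52 - 149)) = 1/(23278 + 1*(-97)) = 1/(23278 - 97) = 1/23181 ≈ 4.3139e-5)
J(202)/n = 0/(1/23181) = 0*23181 = 0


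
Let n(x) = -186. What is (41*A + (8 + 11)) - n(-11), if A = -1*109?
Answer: -4264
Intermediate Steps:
A = -109
(41*A + (8 + 11)) - n(-11) = (41*(-109) + (8 + 11)) - 1*(-186) = (-4469 + 19) + 186 = -4450 + 186 = -4264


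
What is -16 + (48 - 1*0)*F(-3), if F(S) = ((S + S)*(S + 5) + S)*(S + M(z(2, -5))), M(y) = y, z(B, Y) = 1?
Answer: 1424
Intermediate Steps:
F(S) = (1 + S)*(S + 2*S*(5 + S)) (F(S) = ((S + S)*(S + 5) + S)*(S + 1) = ((2*S)*(5 + S) + S)*(1 + S) = (2*S*(5 + S) + S)*(1 + S) = (S + 2*S*(5 + S))*(1 + S) = (1 + S)*(S + 2*S*(5 + S)))
-16 + (48 - 1*0)*F(-3) = -16 + (48 - 1*0)*(-3*(11 + 2*(-3)² + 13*(-3))) = -16 + (48 + 0)*(-3*(11 + 2*9 - 39)) = -16 + 48*(-3*(11 + 18 - 39)) = -16 + 48*(-3*(-10)) = -16 + 48*30 = -16 + 1440 = 1424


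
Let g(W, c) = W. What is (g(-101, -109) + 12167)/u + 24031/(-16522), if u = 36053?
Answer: -667035191/595667666 ≈ -1.1198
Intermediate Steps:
(g(-101, -109) + 12167)/u + 24031/(-16522) = (-101 + 12167)/36053 + 24031/(-16522) = 12066*(1/36053) + 24031*(-1/16522) = 12066/36053 - 24031/16522 = -667035191/595667666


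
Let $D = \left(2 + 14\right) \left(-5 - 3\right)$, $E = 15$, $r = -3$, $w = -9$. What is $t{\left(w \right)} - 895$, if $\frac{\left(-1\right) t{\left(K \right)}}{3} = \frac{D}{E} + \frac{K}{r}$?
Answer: $- \frac{4392}{5} \approx -878.4$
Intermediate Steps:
$D = -128$ ($D = 16 \left(-8\right) = -128$)
$t{\left(K \right)} = \frac{128}{5} + K$ ($t{\left(K \right)} = - 3 \left(- \frac{128}{15} + \frac{K}{-3}\right) = - 3 \left(\left(-128\right) \frac{1}{15} + K \left(- \frac{1}{3}\right)\right) = - 3 \left(- \frac{128}{15} - \frac{K}{3}\right) = \frac{128}{5} + K$)
$t{\left(w \right)} - 895 = \left(\frac{128}{5} - 9\right) - 895 = \frac{83}{5} - 895 = - \frac{4392}{5}$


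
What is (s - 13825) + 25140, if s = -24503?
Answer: -13188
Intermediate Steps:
(s - 13825) + 25140 = (-24503 - 13825) + 25140 = -38328 + 25140 = -13188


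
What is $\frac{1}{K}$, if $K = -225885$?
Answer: $- \frac{1}{225885} \approx -4.427 \cdot 10^{-6}$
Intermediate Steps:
$\frac{1}{K} = \frac{1}{-225885} = - \frac{1}{225885}$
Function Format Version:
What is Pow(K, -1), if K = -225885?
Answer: Rational(-1, 225885) ≈ -4.4270e-6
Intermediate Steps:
Pow(K, -1) = Pow(-225885, -1) = Rational(-1, 225885)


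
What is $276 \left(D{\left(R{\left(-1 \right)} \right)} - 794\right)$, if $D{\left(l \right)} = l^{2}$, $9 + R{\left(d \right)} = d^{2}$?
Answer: $-201480$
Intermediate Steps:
$R{\left(d \right)} = -9 + d^{2}$
$276 \left(D{\left(R{\left(-1 \right)} \right)} - 794\right) = 276 \left(\left(-9 + \left(-1\right)^{2}\right)^{2} - 794\right) = 276 \left(\left(-9 + 1\right)^{2} - 794\right) = 276 \left(\left(-8\right)^{2} - 794\right) = 276 \left(64 - 794\right) = 276 \left(-730\right) = -201480$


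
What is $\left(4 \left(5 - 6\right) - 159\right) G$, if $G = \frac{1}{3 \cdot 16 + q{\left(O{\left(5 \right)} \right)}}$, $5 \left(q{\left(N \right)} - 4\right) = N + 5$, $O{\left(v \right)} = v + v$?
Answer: $- \frac{163}{55} \approx -2.9636$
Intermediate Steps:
$O{\left(v \right)} = 2 v$
$q{\left(N \right)} = 5 + \frac{N}{5}$ ($q{\left(N \right)} = 4 + \frac{N + 5}{5} = 4 + \frac{5 + N}{5} = 4 + \left(1 + \frac{N}{5}\right) = 5 + \frac{N}{5}$)
$G = \frac{1}{55}$ ($G = \frac{1}{3 \cdot 16 + \left(5 + \frac{2 \cdot 5}{5}\right)} = \frac{1}{48 + \left(5 + \frac{1}{5} \cdot 10\right)} = \frac{1}{48 + \left(5 + 2\right)} = \frac{1}{48 + 7} = \frac{1}{55} \approx 0.018182$)
$\left(4 \left(5 - 6\right) - 159\right) G = \left(4 \left(5 - 6\right) - 159\right) \frac{1}{55} = \left(4 \left(-1\right) - 159\right) \frac{1}{55} = \left(-4 - 159\right) \frac{1}{55} = \left(-163\right) \frac{1}{55} = - \frac{163}{55}$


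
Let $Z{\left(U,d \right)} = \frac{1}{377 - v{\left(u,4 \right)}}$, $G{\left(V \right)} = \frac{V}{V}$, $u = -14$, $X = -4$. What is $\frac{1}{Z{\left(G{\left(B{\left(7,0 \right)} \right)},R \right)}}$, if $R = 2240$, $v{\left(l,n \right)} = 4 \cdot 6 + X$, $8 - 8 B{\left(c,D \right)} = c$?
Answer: $357$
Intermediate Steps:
$B{\left(c,D \right)} = 1 - \frac{c}{8}$
$v{\left(l,n \right)} = 20$ ($v{\left(l,n \right)} = 4 \cdot 6 - 4 = 24 - 4 = 20$)
$G{\left(V \right)} = 1$
$Z{\left(U,d \right)} = \frac{1}{357}$ ($Z{\left(U,d \right)} = \frac{1}{377 - 20} = \frac{1}{357}$)
$\frac{1}{Z{\left(G{\left(B{\left(7,0 \right)} \right)},R \right)}} = \frac{1}{\frac{1}{357}} = 357$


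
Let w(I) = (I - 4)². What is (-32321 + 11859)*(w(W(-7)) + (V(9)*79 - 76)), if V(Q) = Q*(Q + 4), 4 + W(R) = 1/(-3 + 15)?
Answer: -13597745863/72 ≈ -1.8886e+8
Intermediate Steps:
W(R) = -47/12 (W(R) = -4 + 1/(-3 + 15) = -4 + 1/12 = -47/12)
w(I) = (-4 + I)²
V(Q) = Q*(4 + Q)
(-32321 + 11859)*(w(W(-7)) + (V(9)*79 - 76)) = (-32321 + 11859)*((-4 - 47/12)² + ((9*(4 + 9))*79 - 76)) = -20462*((-95/12)² + ((9*13)*79 - 76)) = -20462*(9025/144 + (117*79 - 76)) = -20462*(9025/144 + (9243 - 76)) = -20462*(9025/144 + 9167) = -20462*1329073/144 = -13597745863/72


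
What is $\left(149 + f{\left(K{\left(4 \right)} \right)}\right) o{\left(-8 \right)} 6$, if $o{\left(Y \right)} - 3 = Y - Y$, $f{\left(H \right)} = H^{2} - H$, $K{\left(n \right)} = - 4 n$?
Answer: $7578$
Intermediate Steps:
$o{\left(Y \right)} = 3$ ($o{\left(Y \right)} = 3 + \left(Y - Y\right) = 3 + 0 = 3$)
$\left(149 + f{\left(K{\left(4 \right)} \right)}\right) o{\left(-8 \right)} 6 = \left(149 + \left(-4\right) 4 \left(-1 - 16\right)\right) 3 \cdot 6 = \left(149 - 16 \left(-1 - 16\right)\right) 18 = \left(149 - -272\right) 18 = \left(149 + 272\right) 18 = 421 \cdot 18 = 7578$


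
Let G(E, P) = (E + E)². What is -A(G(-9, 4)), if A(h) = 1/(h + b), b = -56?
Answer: -1/268 ≈ -0.0037313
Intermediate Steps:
G(E, P) = 4*E² (G(E, P) = (2*E)² = 4*E²)
A(h) = 1/(-56 + h) (A(h) = 1/(h - 56) = 1/(-56 + h))
-A(G(-9, 4)) = -1/(-56 + 4*(-9)²) = -1/(-56 + 4*81) = -1/(-56 + 324) = -1/268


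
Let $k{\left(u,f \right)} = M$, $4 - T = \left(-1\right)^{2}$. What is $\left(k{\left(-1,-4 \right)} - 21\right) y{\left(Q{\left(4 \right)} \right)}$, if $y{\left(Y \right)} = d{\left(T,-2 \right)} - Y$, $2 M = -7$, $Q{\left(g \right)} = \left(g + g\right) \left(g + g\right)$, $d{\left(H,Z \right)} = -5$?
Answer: $\frac{3381}{2} \approx 1690.5$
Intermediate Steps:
$T = 3$ ($T = 4 - \left(-1\right)^{2} = 4 - 1 = 3$)
$Q{\left(g \right)} = 4 g^{2}$ ($Q{\left(g \right)} = 2 g 2 g = 4 g^{2}$)
$M = - \frac{7}{2}$ ($M = \frac{1}{2} \left(-7\right) = - \frac{7}{2} \approx -3.5$)
$k{\left(u,f \right)} = - \frac{7}{2}$
$y{\left(Y \right)} = -5 - Y$
$\left(k{\left(-1,-4 \right)} - 21\right) y{\left(Q{\left(4 \right)} \right)} = \left(- \frac{7}{2} - 21\right) \left(-5 - 4 \cdot 4^{2}\right) = - \frac{49 \left(-5 - 4 \cdot 16\right)}{2} = - \frac{49 \left(-5 - 64\right)}{2} = \left(- \frac{49}{2}\right) \left(-69\right) = \frac{3381}{2}$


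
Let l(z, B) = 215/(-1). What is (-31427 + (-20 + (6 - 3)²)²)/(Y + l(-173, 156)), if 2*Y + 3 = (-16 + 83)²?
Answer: -15653/1014 ≈ -15.437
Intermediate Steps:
l(z, B) = -215 (l(z, B) = 215*(-1) = -215)
Y = 2243 (Y = -3/2 + (-16 + 83)²/2 = -3/2 + (½)*67² = -3/2 + (½)*4489 = -3/2 + 4489/2 = 2243)
(-31427 + (-20 + (6 - 3)²)²)/(Y + l(-173, 156)) = (-31427 + (-20 + (6 - 3)²)²)/(2243 - 215) = (-31427 + (-20 + 3²)²)/2028 = (-31427 + (-20 + 9)²)*(1/2028) = (-31427 + (-11)²)*(1/2028) = (-31427 + 121)*(1/2028) = -31306*1/2028 = -15653/1014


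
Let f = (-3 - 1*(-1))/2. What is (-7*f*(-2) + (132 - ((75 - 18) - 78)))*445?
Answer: 61855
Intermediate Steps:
f = -1 (f = (-3 + 1)*(½) = -2*½ = -1)
(-7*f*(-2) + (132 - ((75 - 18) - 78)))*445 = (-7*(-1)*(-2) + (132 - ((75 - 18) - 78)))*445 = (7*(-2) + (132 - (57 - 78)))*445 = (-14 + (132 - 1*(-21)))*445 = (-14 + (132 + 21))*445 = (-14 + 153)*445 = 139*445 = 61855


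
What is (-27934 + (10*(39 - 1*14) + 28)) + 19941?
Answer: -7715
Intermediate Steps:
(-27934 + (10*(39 - 1*14) + 28)) + 19941 = (-27934 + (10*(39 - 14) + 28)) + 19941 = (-27934 + (10*25 + 28)) + 19941 = (-27934 + (250 + 28)) + 19941 = (-27934 + 278) + 19941 = -27656 + 19941 = -7715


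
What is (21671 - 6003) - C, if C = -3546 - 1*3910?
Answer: 23124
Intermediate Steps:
C = -7456 (C = -3546 - 3910 = -7456)
(21671 - 6003) - C = (21671 - 6003) - 1*(-7456) = 15668 + 7456 = 23124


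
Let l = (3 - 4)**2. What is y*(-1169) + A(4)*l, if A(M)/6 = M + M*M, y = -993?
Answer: 1160937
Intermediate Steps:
l = 1 (l = (-1)**2 = 1)
A(M) = 6*M + 6*M**2 (A(M) = 6*(M + M*M) = 6*(M + M**2) = 6*M + 6*M**2)
y*(-1169) + A(4)*l = -993*(-1169) + (6*4*(1 + 4))*1 = 1160817 + (6*4*5)*1 = 1160817 + 120*1 = 1160817 + 120 = 1160937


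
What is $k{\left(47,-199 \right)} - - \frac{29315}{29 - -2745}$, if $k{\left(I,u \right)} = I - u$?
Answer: $\frac{711719}{2774} \approx 256.57$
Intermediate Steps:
$k{\left(47,-199 \right)} - - \frac{29315}{29 - -2745} = \left(47 - -199\right) - - \frac{29315}{29 - -2745} = \left(47 + 199\right) - - \frac{29315}{29 + 2745} = 246 - - \frac{29315}{2774} = 246 + \frac{29315}{2774} = \frac{711719}{2774}$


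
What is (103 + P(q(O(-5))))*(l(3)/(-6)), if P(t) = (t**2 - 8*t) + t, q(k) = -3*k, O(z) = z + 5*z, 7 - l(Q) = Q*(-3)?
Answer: -60584/3 ≈ -20195.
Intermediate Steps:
l(Q) = 7 + 3*Q (l(Q) = 7 - Q*(-3) = 7 - (-3)*Q = 7 + 3*Q)
O(z) = 6*z
P(t) = t**2 - 7*t
(103 + P(q(O(-5))))*(l(3)/(-6)) = (103 + (-18*(-5))*(-7 - 18*(-5)))*((7 + 3*3)/(-6)) = (103 + (-3*(-30))*(-7 - 3*(-30)))*((7 + 9)*(-1/6)) = (103 + 90*(-7 + 90))*(16*(-1/6)) = (103 + 90*83)*(-8/3) = (103 + 7470)*(-8/3) = 7573*(-8/3) = -60584/3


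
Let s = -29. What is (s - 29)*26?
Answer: -1508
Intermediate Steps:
(s - 29)*26 = (-29 - 29)*26 = -58*26 = -1508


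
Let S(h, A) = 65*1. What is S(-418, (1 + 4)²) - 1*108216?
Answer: -108151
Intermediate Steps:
S(h, A) = 65
S(-418, (1 + 4)²) - 1*108216 = 65 - 1*108216 = 65 - 108216 = -108151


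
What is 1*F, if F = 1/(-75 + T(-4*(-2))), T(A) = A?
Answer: -1/67 ≈ -0.014925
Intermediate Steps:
F = -1/67 (F = 1/(-75 - 4*(-2)) = 1/(-75 + 8) = 1/(-67) = -1/67 ≈ -0.014925)
1*F = 1*(-1/67) = -1/67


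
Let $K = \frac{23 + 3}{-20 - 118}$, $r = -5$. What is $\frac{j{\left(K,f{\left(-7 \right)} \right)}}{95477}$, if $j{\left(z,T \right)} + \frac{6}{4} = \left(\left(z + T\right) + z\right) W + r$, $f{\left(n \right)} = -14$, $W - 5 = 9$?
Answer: $- \frac{28673}{13175826} \approx -0.0021762$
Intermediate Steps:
$W = 14$ ($W = 5 + 9 = 14$)
$K = - \frac{13}{69}$ ($K = \frac{26}{-138} = 26 \left(- \frac{1}{138}\right) = - \frac{13}{69} \approx -0.18841$)
$j{\left(z,T \right)} = - \frac{13}{2} + 14 T + 28 z$ ($j{\left(z,T \right)} = - \frac{3}{2} + \left(\left(\left(z + T\right) + z\right) 14 - 5\right) = - \frac{3}{2} + \left(\left(\left(T + z\right) + z\right) 14 - 5\right) = - \frac{3}{2} + \left(\left(T + 2 z\right) 14 - 5\right) = - \frac{3}{2} - \left(5 - 28 z - 14 T\right) = - \frac{3}{2} + \left(-5 + 14 T + 28 z\right) = - \frac{13}{2} + 14 T + 28 z$)
$\frac{j{\left(K,f{\left(-7 \right)} \right)}}{95477} = \frac{- \frac{13}{2} + 14 \left(-14\right) + 28 \left(- \frac{13}{69}\right)}{95477} = \left(- \frac{13}{2} - 196 - \frac{364}{69}\right) \frac{1}{95477} = \left(- \frac{28673}{138}\right) \frac{1}{95477} = - \frac{28673}{13175826}$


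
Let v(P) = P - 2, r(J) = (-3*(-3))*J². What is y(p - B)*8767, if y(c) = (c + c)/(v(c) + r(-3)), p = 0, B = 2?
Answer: -3188/7 ≈ -455.43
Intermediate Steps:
r(J) = 9*J²
v(P) = -2 + P
y(c) = 2*c/(79 + c) (y(c) = (c + c)/((-2 + c) + 9*(-3)²) = (2*c)/((-2 + c) + 9*9) = (2*c)/((-2 + c) + 81) = (2*c)/(79 + c) = 2*c/(79 + c))
y(p - B)*8767 = (2*(0 - 1*2)/(79 + (0 - 1*2)))*8767 = (2*(0 - 2)/(79 + (0 - 2)))*8767 = (2*(-2)/(79 - 2))*8767 = (2*(-2)/77)*8767 = (2*(-2)*(1/77))*8767 = -4/77*8767 = -3188/7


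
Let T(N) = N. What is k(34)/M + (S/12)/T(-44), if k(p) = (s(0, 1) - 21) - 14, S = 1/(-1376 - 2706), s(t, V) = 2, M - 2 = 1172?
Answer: -35561797/1265158752 ≈ -0.028109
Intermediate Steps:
M = 1174 (M = 2 + 1172 = 1174)
S = -1/4082 (S = 1/(-4082) = -1/4082 ≈ -0.00024498)
k(p) = -33 (k(p) = (2 - 21) - 14 = -19 - 14 = -33)
k(34)/M + (S/12)/T(-44) = -33/1174 - 1/4082/12/(-44) = -33*1/1174 - 1/4082*1/12*(-1/44) = -33/1174 - 1/48984*(-1/44) = -33/1174 + 1/2155296 = -35561797/1265158752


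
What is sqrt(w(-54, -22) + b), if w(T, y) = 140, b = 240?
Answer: 2*sqrt(95) ≈ 19.494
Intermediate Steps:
sqrt(w(-54, -22) + b) = sqrt(140 + 240) = sqrt(380) = 2*sqrt(95)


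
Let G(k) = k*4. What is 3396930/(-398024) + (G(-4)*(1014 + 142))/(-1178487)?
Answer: -1997937996503/234533054844 ≈ -8.5188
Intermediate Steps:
G(k) = 4*k
3396930/(-398024) + (G(-4)*(1014 + 142))/(-1178487) = 3396930/(-398024) + ((4*(-4))*(1014 + 142))/(-1178487) = 3396930*(-1/398024) - 16*1156*(-1/1178487) = -1698465/199012 - 18496*(-1/1178487) = -1698465/199012 + 18496/1178487 = -1997937996503/234533054844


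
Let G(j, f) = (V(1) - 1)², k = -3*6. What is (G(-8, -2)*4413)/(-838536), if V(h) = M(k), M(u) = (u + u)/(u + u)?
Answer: 0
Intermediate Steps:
k = -18
M(u) = 1 (M(u) = (2*u)/((2*u)) = (2*u)*(1/(2*u)) = 1)
V(h) = 1
G(j, f) = 0 (G(j, f) = (1 - 1)² = 0² = 0)
(G(-8, -2)*4413)/(-838536) = (0*4413)/(-838536) = 0*(-1/838536) = 0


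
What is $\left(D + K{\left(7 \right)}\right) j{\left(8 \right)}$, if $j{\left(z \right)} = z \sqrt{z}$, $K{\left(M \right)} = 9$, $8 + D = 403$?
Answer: $6464 \sqrt{2} \approx 9141.5$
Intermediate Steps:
$D = 395$ ($D = -8 + 403 = 395$)
$j{\left(z \right)} = z^{\frac{3}{2}}$
$\left(D + K{\left(7 \right)}\right) j{\left(8 \right)} = \left(395 + 9\right) 8^{\frac{3}{2}} = 404 \cdot 16 \sqrt{2} = 6464 \sqrt{2}$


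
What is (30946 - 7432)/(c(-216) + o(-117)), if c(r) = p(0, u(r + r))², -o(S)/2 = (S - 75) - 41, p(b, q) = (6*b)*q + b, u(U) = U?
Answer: 11757/233 ≈ 50.459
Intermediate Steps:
p(b, q) = b + 6*b*q (p(b, q) = 6*b*q + b = b + 6*b*q)
o(S) = 232 - 2*S (o(S) = -2*((S - 75) - 41) = -2*((-75 + S) - 41) = -2*(-116 + S) = 232 - 2*S)
c(r) = 0 (c(r) = (0*(1 + 6*(r + r)))² = (0*(1 + 6*(2*r)))² = (0*(1 + 12*r))² = 0² = 0)
(30946 - 7432)/(c(-216) + o(-117)) = (30946 - 7432)/(0 + (232 - 2*(-117))) = 23514/(0 + (232 + 234)) = 23514/(0 + 466) = 23514/466 = 23514*(1/466) = 11757/233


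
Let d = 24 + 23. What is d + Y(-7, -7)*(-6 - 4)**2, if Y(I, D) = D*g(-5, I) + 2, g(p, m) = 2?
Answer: -1153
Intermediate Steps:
Y(I, D) = 2 + 2*D (Y(I, D) = D*2 + 2 = 2*D + 2 = 2 + 2*D)
d = 47
d + Y(-7, -7)*(-6 - 4)**2 = 47 + (2 + 2*(-7))*(-6 - 4)**2 = 47 + (2 - 14)*(-10)**2 = 47 - 12*100 = 47 - 1200 = -1153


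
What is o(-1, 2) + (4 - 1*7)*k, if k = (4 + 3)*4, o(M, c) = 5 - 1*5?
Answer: -84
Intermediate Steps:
o(M, c) = 0 (o(M, c) = 5 - 5 = 0)
k = 28 (k = 7*4 = 28)
o(-1, 2) + (4 - 1*7)*k = 0 + (4 - 1*7)*28 = 0 + (4 - 7)*28 = 0 - 3*28 = 0 - 84 = -84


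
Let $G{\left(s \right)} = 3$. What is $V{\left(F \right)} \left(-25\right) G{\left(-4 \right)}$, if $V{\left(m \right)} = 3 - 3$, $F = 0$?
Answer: $0$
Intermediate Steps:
$V{\left(m \right)} = 0$
$V{\left(F \right)} \left(-25\right) G{\left(-4 \right)} = 0 \left(-25\right) 3 = 0 \cdot 3 = 0$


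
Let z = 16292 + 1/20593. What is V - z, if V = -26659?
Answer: -884489944/20593 ≈ -42951.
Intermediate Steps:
z = 335501157/20593 (z = 16292 + 1/20593 = 335501157/20593 ≈ 16292.)
V - z = -26659 - 1*335501157/20593 = -26659 - 335501157/20593 = -884489944/20593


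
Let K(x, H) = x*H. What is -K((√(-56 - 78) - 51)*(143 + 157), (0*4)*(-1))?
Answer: 0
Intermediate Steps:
K(x, H) = H*x
-K((√(-56 - 78) - 51)*(143 + 157), (0*4)*(-1)) = -(0*4)*(-1)*(√(-56 - 78) - 51)*(143 + 157) = -0*(-1)*(√(-134) - 51)*300 = -0*(I*√134 - 51)*300 = -0*(-51 + I*√134)*300 = -0*(-15300 + 300*I*√134) = -1*0 = 0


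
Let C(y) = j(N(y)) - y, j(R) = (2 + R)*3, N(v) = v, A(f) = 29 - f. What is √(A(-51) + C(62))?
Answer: √210 ≈ 14.491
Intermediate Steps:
j(R) = 6 + 3*R
C(y) = 6 + 2*y (C(y) = (6 + 3*y) - y = 6 + 2*y)
√(A(-51) + C(62)) = √((29 - 1*(-51)) + (6 + 2*62)) = √((29 + 51) + (6 + 124)) = √(80 + 130) = √210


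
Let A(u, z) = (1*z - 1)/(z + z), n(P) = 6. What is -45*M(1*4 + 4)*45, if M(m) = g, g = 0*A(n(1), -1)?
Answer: 0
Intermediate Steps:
A(u, z) = (-1 + z)/(2*z) (A(u, z) = (z - 1)/((2*z)) = (-1 + z)*(1/(2*z)) = (-1 + z)/(2*z))
g = 0 (g = 0*((½)*(-1 - 1)/(-1)) = 0*((½)*(-1)*(-2)) = 0*1 = 0)
M(m) = 0
-45*M(1*4 + 4)*45 = -45*0*45 = 0*45 = 0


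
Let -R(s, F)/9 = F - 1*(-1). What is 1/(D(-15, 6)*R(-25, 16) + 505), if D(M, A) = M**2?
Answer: -1/33920 ≈ -2.9481e-5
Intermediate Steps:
R(s, F) = -9 - 9*F (R(s, F) = -9*(F - 1*(-1)) = -9*(F + 1) = -9*(1 + F) = -9 - 9*F)
1/(D(-15, 6)*R(-25, 16) + 505) = 1/((-15)**2*(-9 - 9*16) + 505) = 1/(225*(-9 - 144) + 505) = 1/(225*(-153) + 505) = 1/(-34425 + 505) = 1/(-33920) = -1/33920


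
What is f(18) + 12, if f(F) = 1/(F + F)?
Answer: 433/36 ≈ 12.028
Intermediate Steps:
f(F) = 1/(2*F)
f(18) + 12 = (½)/18 + 12 = (½)*(1/18) + 12 = 1/36 + 12 = 433/36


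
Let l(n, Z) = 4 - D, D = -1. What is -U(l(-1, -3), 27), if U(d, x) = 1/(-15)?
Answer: 1/15 ≈ 0.066667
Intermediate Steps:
l(n, Z) = 5 (l(n, Z) = 4 - 1*(-1) = 4 + 1 = 5)
U(d, x) = -1/15
-U(l(-1, -3), 27) = -1*(-1/15) = 1/15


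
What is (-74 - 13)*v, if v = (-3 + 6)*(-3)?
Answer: 783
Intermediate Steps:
v = -9 (v = 3*(-3) = -9)
(-74 - 13)*v = (-74 - 13)*(-9) = -87*(-9) = 783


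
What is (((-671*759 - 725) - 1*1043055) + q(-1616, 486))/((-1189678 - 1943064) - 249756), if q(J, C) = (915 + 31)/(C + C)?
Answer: 754791061/1643894028 ≈ 0.45915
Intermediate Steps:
q(J, C) = 473/C (q(J, C) = 946/((2*C)) = 946*(1/(2*C)) = 473/C)
(((-671*759 - 725) - 1*1043055) + q(-1616, 486))/((-1189678 - 1943064) - 249756) = (((-671*759 - 725) - 1*1043055) + 473/486)/((-1189678 - 1943064) - 249756) = (((-509289 - 725) - 1043055) + 473*(1/486))/(-3132742 - 249756) = ((-510014 - 1043055) + 473/486)/(-3382498) = (-1553069 + 473/486)*(-1/3382498) = -754791061/486*(-1/3382498) = 754791061/1643894028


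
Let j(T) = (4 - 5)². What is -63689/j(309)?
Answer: -63689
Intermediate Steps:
j(T) = 1 (j(T) = (-1)² = 1)
-63689/j(309) = -63689/1 = -63689*1 = -63689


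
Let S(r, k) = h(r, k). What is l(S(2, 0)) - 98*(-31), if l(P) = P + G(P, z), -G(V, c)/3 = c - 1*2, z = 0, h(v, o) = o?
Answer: 3044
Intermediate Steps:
S(r, k) = k
G(V, c) = 6 - 3*c (G(V, c) = -3*(c - 1*2) = -3*(c - 2) = -3*(-2 + c) = 6 - 3*c)
l(P) = 6 + P (l(P) = P + (6 - 3*0) = P + (6 + 0) = P + 6 = 6 + P)
l(S(2, 0)) - 98*(-31) = (6 + 0) - 98*(-31) = 6 + 3038 = 3044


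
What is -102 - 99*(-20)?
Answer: 1878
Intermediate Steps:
-102 - 99*(-20) = -102 + 1980 = 1878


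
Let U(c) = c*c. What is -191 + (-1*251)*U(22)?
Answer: -121675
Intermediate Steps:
U(c) = c**2
-191 + (-1*251)*U(22) = -191 - 1*251*22**2 = -191 - 251*484 = -191 - 121484 = -121675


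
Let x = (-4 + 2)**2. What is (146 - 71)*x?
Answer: 300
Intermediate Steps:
x = 4 (x = (-2)**2 = 4)
(146 - 71)*x = (146 - 71)*4 = 75*4 = 300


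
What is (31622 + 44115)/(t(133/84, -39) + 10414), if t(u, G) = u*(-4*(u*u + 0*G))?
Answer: 32718384/4491989 ≈ 7.2837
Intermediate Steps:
t(u, G) = -4*u³ (t(u, G) = u*(-4*(u² + 0)) = u*(-4*u²) = -4*u³)
(31622 + 44115)/(t(133/84, -39) + 10414) = (31622 + 44115)/(-4*(133/84)³ + 10414) = 75737/(-4*(133*(1/84))³ + 10414) = 75737/(-4*(19/12)³ + 10414) = 75737/(-4*6859/1728 + 10414) = 75737/(-6859/432 + 10414) = 75737/(4491989/432) = 75737*(432/4491989) = 32718384/4491989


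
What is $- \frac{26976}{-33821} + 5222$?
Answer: $\frac{176640238}{33821} \approx 5222.8$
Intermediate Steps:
$- \frac{26976}{-33821} + 5222 = \left(-26976\right) \left(- \frac{1}{33821}\right) + 5222 = \frac{26976}{33821} + 5222 = \frac{176640238}{33821}$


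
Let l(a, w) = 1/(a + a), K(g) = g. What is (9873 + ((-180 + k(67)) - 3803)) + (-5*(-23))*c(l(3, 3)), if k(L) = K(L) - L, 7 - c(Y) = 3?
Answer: 6350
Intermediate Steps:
l(a, w) = 1/(2*a)
c(Y) = 4 (c(Y) = 7 - 1*3 = 7 - 3 = 4)
k(L) = 0 (k(L) = L - L = 0)
(9873 + ((-180 + k(67)) - 3803)) + (-5*(-23))*c(l(3, 3)) = (9873 + ((-180 + 0) - 3803)) - 5*(-23)*4 = (9873 + (-180 - 3803)) + 115*4 = (9873 - 3983) + 460 = 5890 + 460 = 6350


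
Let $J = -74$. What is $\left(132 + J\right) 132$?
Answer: $7656$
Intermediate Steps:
$\left(132 + J\right) 132 = \left(132 - 74\right) 132 = 58 \cdot 132 = 7656$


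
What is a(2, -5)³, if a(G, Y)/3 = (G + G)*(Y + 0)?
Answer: -216000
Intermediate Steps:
a(G, Y) = 6*G*Y (a(G, Y) = 3*((G + G)*(Y + 0)) = 3*((2*G)*Y) = 3*(2*G*Y) = 6*G*Y)
a(2, -5)³ = (6*2*(-5))³ = (-60)³ = -216000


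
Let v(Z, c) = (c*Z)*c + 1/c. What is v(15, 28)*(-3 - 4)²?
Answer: 2304967/4 ≈ 5.7624e+5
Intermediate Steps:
v(Z, c) = 1/c + Z*c² (v(Z, c) = (Z*c)*c + 1/c = Z*c² + 1/c = 1/c + Z*c²)
v(15, 28)*(-3 - 4)² = ((1 + 15*28³)/28)*(-3 - 4)² = ((1 + 15*21952)/28)*(-7)² = ((1 + 329280)/28)*49 = ((1/28)*329281)*49 = (329281/28)*49 = 2304967/4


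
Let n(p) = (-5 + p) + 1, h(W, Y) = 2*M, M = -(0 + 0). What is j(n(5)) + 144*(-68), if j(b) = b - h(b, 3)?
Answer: -9791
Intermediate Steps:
M = 0 (M = -1*0 = 0)
h(W, Y) = 0 (h(W, Y) = 2*0 = 0)
n(p) = -4 + p
j(b) = b (j(b) = b - 1*0 = b + 0 = b)
j(n(5)) + 144*(-68) = (-4 + 5) + 144*(-68) = 1 - 9792 = -9791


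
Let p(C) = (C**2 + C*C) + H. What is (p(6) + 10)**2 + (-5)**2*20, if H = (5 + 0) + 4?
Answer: 8781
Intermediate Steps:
H = 9 (H = 5 + 4 = 9)
p(C) = 9 + 2*C**2 (p(C) = (C**2 + C*C) + 9 = (C**2 + C**2) + 9 = 2*C**2 + 9 = 9 + 2*C**2)
(p(6) + 10)**2 + (-5)**2*20 = ((9 + 2*6**2) + 10)**2 + (-5)**2*20 = ((9 + 2*36) + 10)**2 + 25*20 = ((9 + 72) + 10)**2 + 500 = (81 + 10)**2 + 500 = 91**2 + 500 = 8281 + 500 = 8781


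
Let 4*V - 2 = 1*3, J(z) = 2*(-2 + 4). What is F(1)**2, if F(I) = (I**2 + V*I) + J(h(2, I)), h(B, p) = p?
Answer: 625/16 ≈ 39.063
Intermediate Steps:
J(z) = 4 (J(z) = 2*2 = 4)
V = 5/4 (V = 1/2 + (1*3)/4 = 1/2 + (1/4)*3 = 1/2 + 3/4 = 5/4 ≈ 1.2500)
F(I) = 4 + I**2 + 5*I/4 (F(I) = (I**2 + 5*I/4) + 4 = 4 + I**2 + 5*I/4)
F(1)**2 = (4 + 1**2 + (5/4)*1)**2 = (4 + 1 + 5/4)**2 = (25/4)**2 = 625/16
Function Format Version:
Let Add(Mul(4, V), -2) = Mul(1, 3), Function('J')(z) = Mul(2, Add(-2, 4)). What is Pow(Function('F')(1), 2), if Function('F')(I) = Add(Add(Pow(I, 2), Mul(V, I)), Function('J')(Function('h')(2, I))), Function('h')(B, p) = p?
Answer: Rational(625, 16) ≈ 39.063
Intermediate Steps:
Function('J')(z) = 4 (Function('J')(z) = Mul(2, 2) = 4)
V = Rational(5, 4) (V = Add(Rational(1, 2), Mul(Rational(1, 4), Mul(1, 3))) = Add(Rational(1, 2), Mul(Rational(1, 4), 3)) = Add(Rational(1, 2), Rational(3, 4)) = Rational(5, 4) ≈ 1.2500)
Function('F')(I) = Add(4, Pow(I, 2), Mul(Rational(5, 4), I)) (Function('F')(I) = Add(Add(Pow(I, 2), Mul(Rational(5, 4), I)), 4) = Add(4, Pow(I, 2), Mul(Rational(5, 4), I)))
Pow(Function('F')(1), 2) = Pow(Add(4, Pow(1, 2), Mul(Rational(5, 4), 1)), 2) = Pow(Add(4, 1, Rational(5, 4)), 2) = Pow(Rational(25, 4), 2) = Rational(625, 16)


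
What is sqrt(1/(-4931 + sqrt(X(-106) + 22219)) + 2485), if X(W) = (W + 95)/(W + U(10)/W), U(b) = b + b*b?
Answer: sqrt(69514298382 - 2485*sqrt(715075806810))/sqrt(27973563 - sqrt(715075806810)) ≈ 49.850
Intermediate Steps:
U(b) = b + b**2
X(W) = (95 + W)/(W + 110/W) (X(W) = (W + 95)/(W + (10*(1 + 10))/W) = (95 + W)/(W + (10*11)/W) = (95 + W)/(W + 110/W))
sqrt(1/(-4931 + sqrt(X(-106) + 22219)) + 2485) = sqrt(1/(-4931 + sqrt(-106*(95 - 106)/(110 + (-106)**2) + 22219)) + 2485) = sqrt(1/(-4931 + sqrt(-106*(-11)/(110 + 11236) + 22219)) + 2485) = sqrt(1/(-4931 + sqrt(-106*(-11)/11346 + 22219)) + 2485) = sqrt(1/(-4931 + sqrt(-106*1/11346*(-11) + 22219)) + 2485) = sqrt(1/(-4931 + sqrt(583/5673 + 22219)) + 2485) = sqrt(1/(-4931 + sqrt(126048970/5673)) + 2485) = sqrt(1/(-4931 + sqrt(715075806810)/5673) + 2485) = sqrt(2485 + 1/(-4931 + sqrt(715075806810)/5673))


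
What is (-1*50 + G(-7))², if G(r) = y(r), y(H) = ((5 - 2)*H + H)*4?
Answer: 26244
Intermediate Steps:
y(H) = 16*H (y(H) = (3*H + H)*4 = (4*H)*4 = 16*H)
G(r) = 16*r
(-1*50 + G(-7))² = (-1*50 + 16*(-7))² = (-50 - 112)² = (-162)² = 26244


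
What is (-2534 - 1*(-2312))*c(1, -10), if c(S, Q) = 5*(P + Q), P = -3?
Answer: 14430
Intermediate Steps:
c(S, Q) = -15 + 5*Q (c(S, Q) = 5*(-3 + Q) = -15 + 5*Q)
(-2534 - 1*(-2312))*c(1, -10) = (-2534 - 1*(-2312))*(-15 + 5*(-10)) = (-2534 + 2312)*(-15 - 50) = -222*(-65) = 14430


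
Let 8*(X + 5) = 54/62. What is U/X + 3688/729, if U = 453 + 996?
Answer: -257494064/884277 ≈ -291.19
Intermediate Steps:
X = -1213/248 (X = -5 + (54/62)/8 = -5 + ((1/62)*54)/8 = -5 + (1/8)*(27/31) = -5 + 27/248 = -1213/248 ≈ -4.8911)
U = 1449
U/X + 3688/729 = 1449/(-1213/248) + 3688/729 = 1449*(-248/1213) + 3688*(1/729) = -359352/1213 + 3688/729 = -257494064/884277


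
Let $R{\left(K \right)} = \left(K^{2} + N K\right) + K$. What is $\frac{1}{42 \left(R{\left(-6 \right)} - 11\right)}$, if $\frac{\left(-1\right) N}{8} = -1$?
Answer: $- \frac{1}{1218} \approx -0.00082102$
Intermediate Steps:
$N = 8$ ($N = \left(-8\right) \left(-1\right) = 8$)
$R{\left(K \right)} = K^{2} + 9 K$ ($R{\left(K \right)} = \left(K^{2} + 8 K\right) + K = K^{2} + 9 K$)
$\frac{1}{42 \left(R{\left(-6 \right)} - 11\right)} = \frac{1}{42 \left(- 6 \left(9 - 6\right) - 11\right)} = \frac{1}{42 \left(\left(-6\right) 3 - 11\right)} = \frac{1}{42 \left(-18 - 11\right)} = \frac{1}{42 \left(-29\right)} = \frac{1}{-1218} = - \frac{1}{1218}$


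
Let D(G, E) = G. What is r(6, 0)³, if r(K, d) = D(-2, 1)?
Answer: -8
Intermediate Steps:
r(K, d) = -2
r(6, 0)³ = (-2)³ = -8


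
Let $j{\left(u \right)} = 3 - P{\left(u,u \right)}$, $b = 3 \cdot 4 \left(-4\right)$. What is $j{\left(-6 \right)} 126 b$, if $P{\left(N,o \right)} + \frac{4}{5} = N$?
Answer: $- \frac{296352}{5} \approx -59270.0$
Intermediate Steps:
$P{\left(N,o \right)} = - \frac{4}{5} + N$
$b = -48$ ($b = 12 \left(-4\right) = -48$)
$j{\left(u \right)} = \frac{19}{5} - u$ ($j{\left(u \right)} = 3 - \left(- \frac{4}{5} + u\right) = \frac{19}{5} - u$)
$j{\left(-6 \right)} 126 b = \left(\frac{19}{5} - -6\right) 126 \left(-48\right) = \left(\frac{19}{5} + 6\right) 126 \left(-48\right) = \frac{49}{5} \cdot 126 \left(-48\right) = \frac{6174}{5} \left(-48\right) = - \frac{296352}{5}$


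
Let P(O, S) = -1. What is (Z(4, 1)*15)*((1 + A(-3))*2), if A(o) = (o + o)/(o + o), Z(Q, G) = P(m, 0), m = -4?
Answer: -60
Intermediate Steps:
Z(Q, G) = -1
A(o) = 1 (A(o) = (2*o)/((2*o)) = (2*o)*(1/(2*o)) = 1)
(Z(4, 1)*15)*((1 + A(-3))*2) = (-1*15)*((1 + 1)*2) = -30*2 = -15*4 = -60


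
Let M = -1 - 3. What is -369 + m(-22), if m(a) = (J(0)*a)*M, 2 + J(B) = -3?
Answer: -809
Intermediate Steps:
M = -4
J(B) = -5 (J(B) = -2 - 3 = -5)
m(a) = 20*a (m(a) = -5*a*(-4) = 20*a)
-369 + m(-22) = -369 + 20*(-22) = -369 - 440 = -809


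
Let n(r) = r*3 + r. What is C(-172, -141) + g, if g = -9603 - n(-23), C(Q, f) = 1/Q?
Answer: -1635893/172 ≈ -9511.0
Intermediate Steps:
n(r) = 4*r (n(r) = 3*r + r = 4*r)
g = -9511 (g = -9603 - 4*(-23) = -9603 - 1*(-92) = -9603 + 92 = -9511)
C(-172, -141) + g = 1/(-172) - 9511 = -1/172 - 9511 = -1635893/172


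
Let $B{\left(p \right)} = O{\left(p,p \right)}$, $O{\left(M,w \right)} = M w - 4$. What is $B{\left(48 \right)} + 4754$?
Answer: $7054$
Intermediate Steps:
$O{\left(M,w \right)} = -4 + M w$
$B{\left(p \right)} = -4 + p^{2}$ ($B{\left(p \right)} = -4 + p p = -4 + p^{2}$)
$B{\left(48 \right)} + 4754 = \left(-4 + 48^{2}\right) + 4754 = \left(-4 + 2304\right) + 4754 = 2300 + 4754 = 7054$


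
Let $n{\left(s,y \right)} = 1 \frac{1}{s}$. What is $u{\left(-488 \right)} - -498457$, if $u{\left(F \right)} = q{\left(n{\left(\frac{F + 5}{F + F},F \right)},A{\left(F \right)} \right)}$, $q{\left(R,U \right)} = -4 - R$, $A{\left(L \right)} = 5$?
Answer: $\frac{240751823}{483} \approx 4.9845 \cdot 10^{5}$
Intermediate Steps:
$n{\left(s,y \right)} = \frac{1}{s}$
$u{\left(F \right)} = -4 - \frac{2 F}{5 + F}$ ($u{\left(F \right)} = -4 - \frac{1}{\left(F + 5\right) \frac{1}{F + F}} = -4 - \frac{1}{\left(5 + F\right) \frac{1}{2 F}} = -4 - \frac{1}{\frac{1}{2} \frac{1}{F} \left(5 + F\right)} = -4 - \frac{2 F}{5 + F}$)
$u{\left(-488 \right)} - -498457 = \frac{2 \left(-10 - -1464\right)}{5 - 488} - -498457 = \frac{2 \left(-10 + 1464\right)}{-483} + 498457 = 2 \left(- \frac{1}{483}\right) 1454 + 498457 = - \frac{2908}{483} + 498457 = \frac{240751823}{483}$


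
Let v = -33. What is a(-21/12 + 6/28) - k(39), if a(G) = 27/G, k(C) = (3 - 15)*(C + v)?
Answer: 2340/43 ≈ 54.419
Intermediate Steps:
k(C) = 396 - 12*C (k(C) = (3 - 15)*(C - 33) = -12*(-33 + C) = 396 - 12*C)
a(-21/12 + 6/28) - k(39) = 27/(-21/12 + 6/28) - (396 - 12*39) = 27/(-21*1/12 + 6*(1/28)) - (396 - 468) = 27/(-7/4 + 3/14) - 1*(-72) = 27/(-43/28) + 72 = 27*(-28/43) + 72 = -756/43 + 72 = 2340/43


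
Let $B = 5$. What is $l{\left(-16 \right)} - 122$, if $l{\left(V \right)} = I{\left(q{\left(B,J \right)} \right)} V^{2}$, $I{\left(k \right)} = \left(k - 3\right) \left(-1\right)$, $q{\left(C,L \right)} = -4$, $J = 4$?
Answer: $1670$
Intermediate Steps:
$I{\left(k \right)} = 3 - k$ ($I{\left(k \right)} = \left(-3 + k\right) \left(-1\right) = 3 - k$)
$l{\left(V \right)} = 7 V^{2}$ ($l{\left(V \right)} = \left(3 - -4\right) V^{2} = \left(3 + 4\right) V^{2} = 7 V^{2}$)
$l{\left(-16 \right)} - 122 = 7 \left(-16\right)^{2} - 122 = 7 \cdot 256 - 122 = 1792 - 122 = 1670$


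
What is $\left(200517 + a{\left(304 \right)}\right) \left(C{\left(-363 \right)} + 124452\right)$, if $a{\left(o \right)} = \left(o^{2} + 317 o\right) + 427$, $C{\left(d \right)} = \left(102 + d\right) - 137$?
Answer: $48347317312$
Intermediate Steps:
$C{\left(d \right)} = -35 + d$
$a{\left(o \right)} = 427 + o^{2} + 317 o$
$\left(200517 + a{\left(304 \right)}\right) \left(C{\left(-363 \right)} + 124452\right) = \left(200517 + \left(427 + 304^{2} + 317 \cdot 304\right)\right) \left(\left(-35 - 363\right) + 124452\right) = \left(200517 + \left(427 + 92416 + 96368\right)\right) \left(-398 + 124452\right) = \left(200517 + 189211\right) 124054 = 389728 \cdot 124054 = 48347317312$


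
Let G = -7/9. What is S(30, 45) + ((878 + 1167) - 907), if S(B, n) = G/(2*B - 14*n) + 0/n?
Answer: 5837947/5130 ≈ 1138.0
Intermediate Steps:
G = -7/9 (G = -7*1/9 = -7/9 ≈ -0.77778)
S(B, n) = -7/(9*(-14*n + 2*B)) (S(B, n) = -7/(9*(2*B - 14*n)) + 0/n = -7/(9*(-14*n + 2*B)) + 0 = -7/(9*(-14*n + 2*B)))
S(30, 45) + ((878 + 1167) - 907) = 7/(18*(-1*30 + 7*45)) + ((878 + 1167) - 907) = 7/(18*(-30 + 315)) + (2045 - 907) = (7/18)/285 + 1138 = (7/18)*(1/285) + 1138 = 7/5130 + 1138 = 5837947/5130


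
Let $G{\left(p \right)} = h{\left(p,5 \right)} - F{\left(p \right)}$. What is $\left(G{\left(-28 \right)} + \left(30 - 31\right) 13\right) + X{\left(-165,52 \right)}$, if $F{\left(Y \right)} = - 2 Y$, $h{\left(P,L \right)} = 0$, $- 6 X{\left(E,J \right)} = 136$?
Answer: $- \frac{275}{3} \approx -91.667$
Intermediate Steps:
$X{\left(E,J \right)} = - \frac{68}{3}$ ($X{\left(E,J \right)} = \left(- \frac{1}{6}\right) 136 = - \frac{68}{3}$)
$G{\left(p \right)} = 2 p$ ($G{\left(p \right)} = 0 - - 2 p = 0 + 2 p = 2 p$)
$\left(G{\left(-28 \right)} + \left(30 - 31\right) 13\right) + X{\left(-165,52 \right)} = \left(2 \left(-28\right) + \left(30 - 31\right) 13\right) - \frac{68}{3} = \left(-56 - 13\right) - \frac{68}{3} = -69 - \frac{68}{3} = - \frac{275}{3}$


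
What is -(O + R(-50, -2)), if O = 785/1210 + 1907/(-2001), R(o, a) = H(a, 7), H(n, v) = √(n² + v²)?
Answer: 147337/484242 - √53 ≈ -6.9758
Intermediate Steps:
R(o, a) = √(49 + a²) (R(o, a) = √(a² + 7²) = √(a² + 49) = √(49 + a²))
O = -147337/484242 (O = 785*(1/1210) + 1907*(-1/2001) = 157/242 - 1907/2001 = -147337/484242 ≈ -0.30426)
-(O + R(-50, -2)) = -(-147337/484242 + √(49 + (-2)²)) = -(-147337/484242 + √(49 + 4)) = -(-147337/484242 + √53) = 147337/484242 - √53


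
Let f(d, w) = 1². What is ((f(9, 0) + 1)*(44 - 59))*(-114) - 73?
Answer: 3347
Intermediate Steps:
f(d, w) = 1
((f(9, 0) + 1)*(44 - 59))*(-114) - 73 = ((1 + 1)*(44 - 59))*(-114) - 73 = (2*(-15))*(-114) - 73 = -30*(-114) - 73 = 3420 - 73 = 3347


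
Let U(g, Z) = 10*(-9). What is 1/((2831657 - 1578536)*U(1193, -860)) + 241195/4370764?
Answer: 13601091196393/246469326949980 ≈ 0.055184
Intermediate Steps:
U(g, Z) = -90
1/((2831657 - 1578536)*U(1193, -860)) + 241195/4370764 = 1/((2831657 - 1578536)*(-90)) + 241195/4370764 = -1/90/1253121 + 241195*(1/4370764) = (1/1253121)*(-1/90) + 241195/4370764 = -1/112780890 + 241195/4370764 = 13601091196393/246469326949980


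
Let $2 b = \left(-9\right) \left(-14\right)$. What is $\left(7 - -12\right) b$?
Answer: $1197$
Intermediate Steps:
$b = 63$ ($b = \frac{\left(-9\right) \left(-14\right)}{2} = \frac{1}{2} \cdot 126 = 63$)
$\left(7 - -12\right) b = \left(7 - -12\right) 63 = \left(7 + 12\right) 63 = 19 \cdot 63 = 1197$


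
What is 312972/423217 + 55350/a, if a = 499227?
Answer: 59889711198/70427117753 ≈ 0.85038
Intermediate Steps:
312972/423217 + 55350/a = 312972/423217 + 55350/499227 = 312972*(1/423217) + 55350*(1/499227) = 312972/423217 + 18450/166409 = 59889711198/70427117753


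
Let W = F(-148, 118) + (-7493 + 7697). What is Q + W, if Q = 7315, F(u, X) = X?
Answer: 7637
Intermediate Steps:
W = 322 (W = 118 + (-7493 + 7697) = 118 + 204 = 322)
Q + W = 7315 + 322 = 7637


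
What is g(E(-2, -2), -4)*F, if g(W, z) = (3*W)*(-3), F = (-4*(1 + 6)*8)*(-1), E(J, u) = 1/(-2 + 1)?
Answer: 2016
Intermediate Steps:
E(J, u) = -1 (E(J, u) = 1/(-1) = -1)
F = 224 (F = (-4*7*8)*(-1) = -28*8*(-1) = -224*(-1) = 224)
g(W, z) = -9*W
g(E(-2, -2), -4)*F = -9*(-1)*224 = 9*224 = 2016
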